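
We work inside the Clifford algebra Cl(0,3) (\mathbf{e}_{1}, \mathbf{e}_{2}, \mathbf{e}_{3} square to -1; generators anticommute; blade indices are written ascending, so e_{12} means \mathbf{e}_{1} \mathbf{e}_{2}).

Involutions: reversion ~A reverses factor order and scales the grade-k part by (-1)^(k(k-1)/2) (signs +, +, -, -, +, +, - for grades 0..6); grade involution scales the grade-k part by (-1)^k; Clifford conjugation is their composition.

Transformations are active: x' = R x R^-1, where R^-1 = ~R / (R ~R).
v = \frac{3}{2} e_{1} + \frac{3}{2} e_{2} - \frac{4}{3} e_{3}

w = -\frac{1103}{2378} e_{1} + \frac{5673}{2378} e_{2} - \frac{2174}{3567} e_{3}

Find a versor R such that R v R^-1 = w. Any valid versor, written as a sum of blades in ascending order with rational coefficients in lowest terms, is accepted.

Equal squares first: v^2 = w^2 = -\frac{113}{18}. Then v + w = \frac{1232}{1189} e_{1} + \frac{4620}{1189} e_{2} - \frac{2310}{1189} e_{3} is a versor taking v to w, provided it is invertible.
Answer: \frac{1232}{1189} e_{1} + \frac{4620}{1189} e_{2} - \frac{2310}{1189} e_{3}


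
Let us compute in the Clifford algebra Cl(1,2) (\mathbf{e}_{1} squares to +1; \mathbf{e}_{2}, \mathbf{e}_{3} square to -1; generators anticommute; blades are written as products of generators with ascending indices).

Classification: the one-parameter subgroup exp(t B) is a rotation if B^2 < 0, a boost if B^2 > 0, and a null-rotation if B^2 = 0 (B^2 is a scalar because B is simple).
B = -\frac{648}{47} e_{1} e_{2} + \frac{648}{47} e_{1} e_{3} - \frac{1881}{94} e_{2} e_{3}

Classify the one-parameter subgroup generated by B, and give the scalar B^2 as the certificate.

B^2 term by term: the squares give (-\frac{648}{47})^2*(e_{1} e_{2})^2 + (\frac{648}{47})^2*(e_{1} e_{3})^2 + (-\frac{1881}{94})^2*(e_{2} e_{3})^2 = \frac{419904}{2209}*(+1) + \frac{419904}{2209}*(+1) + \frac{3538161}{8836}*(-1) = -\frac{81}{4} (each basis 2-blade squares to minus the product of its generators' squares); cross terms between blades sharing an index anticommute and cancel. So B^2 = -\frac{81}{4}.
Answer: rotation, certificate B^2 = -\frac{81}{4}. Certificate logic: -\frac{81}{4} is a conjugation-invariant scalar, so its sign fixes rotation versus boost versus null-rotation outright.


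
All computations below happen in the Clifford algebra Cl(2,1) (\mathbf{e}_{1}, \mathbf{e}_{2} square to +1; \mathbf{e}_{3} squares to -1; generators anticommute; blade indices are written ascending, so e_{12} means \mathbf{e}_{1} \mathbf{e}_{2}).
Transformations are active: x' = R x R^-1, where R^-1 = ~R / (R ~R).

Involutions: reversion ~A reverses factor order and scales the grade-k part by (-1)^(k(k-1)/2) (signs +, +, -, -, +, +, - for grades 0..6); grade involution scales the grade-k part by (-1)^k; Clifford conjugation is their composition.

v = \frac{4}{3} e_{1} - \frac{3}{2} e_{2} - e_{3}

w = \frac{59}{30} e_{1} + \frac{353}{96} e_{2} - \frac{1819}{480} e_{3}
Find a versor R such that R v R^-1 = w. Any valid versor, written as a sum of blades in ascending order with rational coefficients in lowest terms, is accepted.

Reasoning: v^2 = w^2 = \frac{109}{36} since conjugation preserves the quadratic form; R = v + w = \frac{33}{10} e_{1} + \frac{209}{96} e_{2} - \frac{2299}{480} e_{3} is then valid when invertible, keeping its own part and reversing (v - w)/2.
Answer: \frac{33}{10} e_{1} + \frac{209}{96} e_{2} - \frac{2299}{480} e_{3}


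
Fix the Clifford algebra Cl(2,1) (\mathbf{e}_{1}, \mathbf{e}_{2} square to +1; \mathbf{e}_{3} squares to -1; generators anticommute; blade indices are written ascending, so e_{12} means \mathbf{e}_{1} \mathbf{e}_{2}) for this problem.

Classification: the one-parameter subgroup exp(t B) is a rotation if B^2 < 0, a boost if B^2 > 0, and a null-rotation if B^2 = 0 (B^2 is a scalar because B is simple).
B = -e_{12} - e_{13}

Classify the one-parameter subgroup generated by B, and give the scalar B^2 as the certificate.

B^2 term by term: the squares give (-1)^2*(e_{12})^2 + (-1)^2*(e_{13})^2 = 1*(-1) + 1*(+1) = 0 (each basis 2-blade squares to minus the product of its generators' squares); cross terms between blades sharing an index anticommute and cancel. So B^2 = 0.
Answer: null-rotation, certificate B^2 = 0. Because 0 is invariant under every versor sandwich, the classification follows from its sign alone.


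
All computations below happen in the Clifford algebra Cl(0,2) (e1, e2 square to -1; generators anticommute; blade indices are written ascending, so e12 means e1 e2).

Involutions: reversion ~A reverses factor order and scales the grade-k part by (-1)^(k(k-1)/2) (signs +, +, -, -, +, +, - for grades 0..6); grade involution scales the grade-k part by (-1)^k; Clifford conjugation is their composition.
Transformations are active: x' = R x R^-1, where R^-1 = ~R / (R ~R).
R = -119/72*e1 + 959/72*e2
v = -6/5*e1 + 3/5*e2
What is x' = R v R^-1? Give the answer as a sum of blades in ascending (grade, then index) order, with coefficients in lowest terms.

~R = -119/72*e1 + 959/72*e2, and R ~R = -466921/2592, so R^-1 = ~R / (-466921/2592).
R v = -399/40 + 1799/120*e12
Answer: 48453/47645*e1 + 41694/47645*e2


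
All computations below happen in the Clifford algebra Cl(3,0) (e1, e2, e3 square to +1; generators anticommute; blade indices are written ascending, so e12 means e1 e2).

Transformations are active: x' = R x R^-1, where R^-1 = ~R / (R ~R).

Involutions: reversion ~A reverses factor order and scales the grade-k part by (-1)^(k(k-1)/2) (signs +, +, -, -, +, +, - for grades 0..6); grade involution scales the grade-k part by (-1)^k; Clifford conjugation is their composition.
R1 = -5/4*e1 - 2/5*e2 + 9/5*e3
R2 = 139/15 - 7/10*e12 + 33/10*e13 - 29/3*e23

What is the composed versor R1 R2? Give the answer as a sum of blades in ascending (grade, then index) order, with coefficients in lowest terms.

Distribute over the terms of R1 (each basis-blade product reordered to ascending indices, repeated generators contracted through their squares):
(-5/4*e1) R2 = -139/12*e1 + 7/8*e2 - 33/8*e3 + 145/12*e123
(-2/5*e2) R2 = -7/25*e1 - 278/75*e2 + 58/15*e3 + 33/25*e123
(9/5*e3) R2 = -297/50*e1 + 87/5*e2 + 417/25*e3 - 63/50*e123
Summing the partial products and collecting blades:
Answer: -5341/300*e1 + 8741/600*e2 + 9853/600*e3 + 3643/300*e123


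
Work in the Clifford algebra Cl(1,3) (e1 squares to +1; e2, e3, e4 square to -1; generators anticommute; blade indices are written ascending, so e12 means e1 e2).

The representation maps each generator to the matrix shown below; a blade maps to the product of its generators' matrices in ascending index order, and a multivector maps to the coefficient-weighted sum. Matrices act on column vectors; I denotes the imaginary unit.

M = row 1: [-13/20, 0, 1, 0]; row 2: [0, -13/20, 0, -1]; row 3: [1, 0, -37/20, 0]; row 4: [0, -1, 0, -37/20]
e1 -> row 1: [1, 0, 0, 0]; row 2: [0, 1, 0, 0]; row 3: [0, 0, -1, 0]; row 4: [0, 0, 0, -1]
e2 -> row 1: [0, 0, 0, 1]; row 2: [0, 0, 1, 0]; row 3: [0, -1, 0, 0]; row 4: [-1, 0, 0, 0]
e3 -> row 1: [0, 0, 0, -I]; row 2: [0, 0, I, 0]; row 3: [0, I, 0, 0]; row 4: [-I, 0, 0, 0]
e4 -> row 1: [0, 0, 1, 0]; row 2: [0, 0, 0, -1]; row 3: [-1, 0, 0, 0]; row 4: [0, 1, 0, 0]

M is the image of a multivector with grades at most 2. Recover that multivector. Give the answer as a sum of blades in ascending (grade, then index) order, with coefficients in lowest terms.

Method: the blade images are trace-orthogonal — tr(rho(e_A) rho(e_B)^-1) = 4 if A = B and 0 otherwise — and rho(e_A)^-1 = (e_A)^2 * rho(e_A) with (e_A)^2 = +1 or -1, so the coefficient of e_A in the preimage is (e_A)^2 * tr(M rho(e_A))/4.
Nonzero projections over blades of grade <= 2: 1: (1)^2 = +1, tr(M 1) = -5, coefficient -5/4; e1: (e1)^2 = +1, tr(M rho(e1)) = 12/5, coefficient 3/5; e14: (e14)^2 = +1, tr(M rho(e14)) = 4, coefficient 1. Every other blade of grade <= 2 projects to 0.
Answer: -5/4 + 3/5*e1 + e14


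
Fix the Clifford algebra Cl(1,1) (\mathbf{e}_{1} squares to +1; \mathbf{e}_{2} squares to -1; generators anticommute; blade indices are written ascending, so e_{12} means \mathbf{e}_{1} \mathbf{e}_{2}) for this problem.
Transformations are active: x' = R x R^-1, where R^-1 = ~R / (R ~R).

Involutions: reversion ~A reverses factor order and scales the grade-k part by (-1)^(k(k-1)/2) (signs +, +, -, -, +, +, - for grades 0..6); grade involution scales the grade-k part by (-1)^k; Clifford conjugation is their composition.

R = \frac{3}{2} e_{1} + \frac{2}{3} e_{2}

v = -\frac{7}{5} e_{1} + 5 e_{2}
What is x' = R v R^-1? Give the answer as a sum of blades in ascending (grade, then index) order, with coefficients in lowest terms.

~R = \frac{3}{2} e_{1} + \frac{2}{3} e_{2}, and R ~R = \frac{65}{36}, so R^-1 = ~R / (\frac{65}{36}).
R v = -\frac{163}{30} + \frac{253}{30} e_{12}
Answer: -\frac{2479}{325} e_{1} - \frac{2929}{325} e_{2}


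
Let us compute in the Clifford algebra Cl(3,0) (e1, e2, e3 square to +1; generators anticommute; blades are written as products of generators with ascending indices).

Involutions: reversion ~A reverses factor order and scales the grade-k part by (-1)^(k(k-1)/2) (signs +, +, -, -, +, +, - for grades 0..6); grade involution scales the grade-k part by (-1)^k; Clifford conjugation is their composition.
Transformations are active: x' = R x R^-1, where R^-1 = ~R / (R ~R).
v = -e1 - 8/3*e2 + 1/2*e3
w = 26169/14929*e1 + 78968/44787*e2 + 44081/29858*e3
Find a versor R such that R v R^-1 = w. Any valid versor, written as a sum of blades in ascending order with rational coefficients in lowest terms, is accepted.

Equal squares first: v^2 = w^2 = 301/36. Then v + w = 11240/14929*e1 - 13488/14929*e2 + 29505/14929*e3 is a versor taking v to w, provided it is invertible.
Answer: 11240/14929*e1 - 13488/14929*e2 + 29505/14929*e3


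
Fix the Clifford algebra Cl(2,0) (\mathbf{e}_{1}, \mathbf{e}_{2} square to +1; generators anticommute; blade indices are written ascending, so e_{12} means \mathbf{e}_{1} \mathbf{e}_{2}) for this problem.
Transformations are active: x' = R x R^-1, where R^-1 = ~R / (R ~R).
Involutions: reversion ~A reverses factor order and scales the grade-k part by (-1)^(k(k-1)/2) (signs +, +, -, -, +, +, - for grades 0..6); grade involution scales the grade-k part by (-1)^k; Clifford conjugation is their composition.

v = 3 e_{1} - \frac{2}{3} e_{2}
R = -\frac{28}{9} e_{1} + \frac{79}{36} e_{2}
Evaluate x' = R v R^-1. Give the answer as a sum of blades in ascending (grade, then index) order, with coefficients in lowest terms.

~R = -\frac{28}{9} e_{1} + \frac{79}{36} e_{2}, and R ~R = \frac{18785}{1296}, so R^-1 = ~R / (\frac{18785}{1296}).
R v = -\frac{583}{54} - \frac{487}{108} e_{12}
Answer: \frac{92119}{56355} e_{1} - \frac{48886}{18785} e_{2}


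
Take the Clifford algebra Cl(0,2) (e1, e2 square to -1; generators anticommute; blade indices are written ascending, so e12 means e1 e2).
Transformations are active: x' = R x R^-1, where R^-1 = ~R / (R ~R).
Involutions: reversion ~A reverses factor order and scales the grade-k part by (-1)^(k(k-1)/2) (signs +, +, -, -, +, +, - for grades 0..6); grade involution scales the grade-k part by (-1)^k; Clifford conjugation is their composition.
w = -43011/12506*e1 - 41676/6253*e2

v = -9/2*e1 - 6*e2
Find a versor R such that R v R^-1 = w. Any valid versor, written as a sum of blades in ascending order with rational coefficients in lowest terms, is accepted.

Key observation: q(v) = q(w) = -225/4 (sandwiches preserve the norm), so R = v + w = -49644/6253*e1 - 79194/6253*e2 works whenever it is invertible — the component of v along it is kept and (v - w)/2 reverses, sending v to w.
Answer: -49644/6253*e1 - 79194/6253*e2


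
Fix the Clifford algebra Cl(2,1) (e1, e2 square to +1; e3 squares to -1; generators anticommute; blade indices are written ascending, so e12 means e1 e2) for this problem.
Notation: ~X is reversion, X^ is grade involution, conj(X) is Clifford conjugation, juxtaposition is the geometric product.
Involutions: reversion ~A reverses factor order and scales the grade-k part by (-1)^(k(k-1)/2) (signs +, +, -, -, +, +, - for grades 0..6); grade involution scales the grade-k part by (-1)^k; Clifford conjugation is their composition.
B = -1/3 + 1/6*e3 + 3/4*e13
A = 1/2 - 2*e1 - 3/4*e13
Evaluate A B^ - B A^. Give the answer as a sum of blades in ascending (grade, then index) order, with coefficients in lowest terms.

first term: -35/48 + 13/24*e1 - 19/12*e3 + 23/24*e13
second term: -35/48 - 19/24*e1 - 17/12*e3 + 7/24*e13
Answer: 4/3*e1 - 1/6*e3 + 2/3*e13


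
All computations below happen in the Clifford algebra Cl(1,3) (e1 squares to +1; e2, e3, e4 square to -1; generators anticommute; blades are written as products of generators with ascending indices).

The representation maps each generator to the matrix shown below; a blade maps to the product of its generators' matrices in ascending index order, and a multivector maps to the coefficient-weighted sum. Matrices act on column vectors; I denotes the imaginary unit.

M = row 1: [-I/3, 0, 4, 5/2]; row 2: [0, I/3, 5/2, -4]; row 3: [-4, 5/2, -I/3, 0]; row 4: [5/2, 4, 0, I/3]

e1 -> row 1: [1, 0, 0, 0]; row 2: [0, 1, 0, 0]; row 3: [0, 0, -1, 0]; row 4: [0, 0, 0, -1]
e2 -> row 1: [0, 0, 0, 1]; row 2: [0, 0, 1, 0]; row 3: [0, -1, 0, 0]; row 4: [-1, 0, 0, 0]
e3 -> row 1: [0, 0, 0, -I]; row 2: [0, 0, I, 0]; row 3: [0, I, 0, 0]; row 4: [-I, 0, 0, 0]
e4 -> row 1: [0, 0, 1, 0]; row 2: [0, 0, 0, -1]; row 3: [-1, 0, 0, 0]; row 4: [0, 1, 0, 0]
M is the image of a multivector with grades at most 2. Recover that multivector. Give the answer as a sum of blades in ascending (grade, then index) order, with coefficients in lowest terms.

Method: the blade images are trace-orthogonal — tr(rho(e_A) rho(e_B)^-1) = 4 if A = B and 0 otherwise — and rho(e_A)^-1 = (e_A)^2 * rho(e_A) with (e_A)^2 = +1 or -1, so the coefficient of e_A in the preimage is (e_A)^2 * tr(M rho(e_A))/4.
Nonzero projections over blades of grade <= 2: e4: (e4)^2 = -1, tr(M rho(e4)) = -16, coefficient 4; e1 e2: (e1 e2)^2 = +1, tr(M rho(e1 e2)) = 10, coefficient 5/2; e2 e3: (e2 e3)^2 = -1, tr(M rho(e2 e3)) = -4/3, coefficient 1/3. Every other blade of grade <= 2 projects to 0.
Answer: 4*e4 + 5/2*e1 e2 + 1/3*e2 e3


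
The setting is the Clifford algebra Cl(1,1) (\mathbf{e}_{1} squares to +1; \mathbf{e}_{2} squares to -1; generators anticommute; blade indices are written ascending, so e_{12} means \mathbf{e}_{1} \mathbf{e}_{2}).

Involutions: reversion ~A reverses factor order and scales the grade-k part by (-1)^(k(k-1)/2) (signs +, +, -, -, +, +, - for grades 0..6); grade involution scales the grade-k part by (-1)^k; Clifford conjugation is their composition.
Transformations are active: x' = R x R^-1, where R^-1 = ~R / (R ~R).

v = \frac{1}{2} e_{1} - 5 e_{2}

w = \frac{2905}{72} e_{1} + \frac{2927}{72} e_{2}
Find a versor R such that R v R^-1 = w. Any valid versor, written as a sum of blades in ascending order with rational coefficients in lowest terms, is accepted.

Reasoning: v^2 = w^2 = -\frac{99}{4} since conjugation preserves the quadratic form; R = v + w = \frac{2941}{72} e_{1} + \frac{2567}{72} e_{2} is then valid when invertible, keeping its own part and reversing (v - w)/2.
Answer: \frac{2941}{72} e_{1} + \frac{2567}{72} e_{2}


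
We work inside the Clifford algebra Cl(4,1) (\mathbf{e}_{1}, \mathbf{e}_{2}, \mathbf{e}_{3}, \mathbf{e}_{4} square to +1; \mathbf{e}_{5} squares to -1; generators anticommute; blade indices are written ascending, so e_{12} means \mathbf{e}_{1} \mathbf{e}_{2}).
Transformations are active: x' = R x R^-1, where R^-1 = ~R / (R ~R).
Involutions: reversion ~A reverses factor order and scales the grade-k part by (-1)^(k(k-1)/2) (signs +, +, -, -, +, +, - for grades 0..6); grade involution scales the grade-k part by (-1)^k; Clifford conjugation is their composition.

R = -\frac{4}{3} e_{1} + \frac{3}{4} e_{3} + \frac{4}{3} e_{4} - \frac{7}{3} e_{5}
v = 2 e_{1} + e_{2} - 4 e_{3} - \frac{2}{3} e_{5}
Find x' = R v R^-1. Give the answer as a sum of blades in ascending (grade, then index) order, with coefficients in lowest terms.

~R = -\frac{4}{3} e_{1} + \frac{3}{4} e_{3} + \frac{4}{3} e_{4} - \frac{7}{3} e_{5}, and R ~R = -\frac{191}{144}, so R^-1 = ~R / (-\frac{191}{144}).
R v = -\frac{65}{9} - \frac{4}{3} e_{12} + \frac{23}{6} e_{13} - \frac{8}{3} e_{14} + \frac{50}{9} e_{15} - \frac{3}{4} e_{23} - \frac{4}{3} e_{24} + \frac{7}{3} e_{25} + \frac{16}{3} e_{34} - \frac{59}{6} e_{35} - \frac{8}{9} e_{45}
Answer: -\frac{9466}{573} e_{1} - e_{2} + \frac{2324}{191} e_{3} + \frac{8320}{573} e_{4} - \frac{4726}{191} e_{5}


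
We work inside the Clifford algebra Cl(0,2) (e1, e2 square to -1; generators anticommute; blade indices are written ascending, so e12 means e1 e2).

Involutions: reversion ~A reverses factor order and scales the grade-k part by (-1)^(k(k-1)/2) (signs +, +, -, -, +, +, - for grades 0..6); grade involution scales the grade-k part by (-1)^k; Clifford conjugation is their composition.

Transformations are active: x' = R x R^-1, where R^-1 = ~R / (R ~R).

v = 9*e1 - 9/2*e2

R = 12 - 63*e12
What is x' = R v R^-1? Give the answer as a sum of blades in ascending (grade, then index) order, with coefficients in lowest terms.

~R = 12 + 63*e12, and R ~R = 4113, so R^-1 = ~R / (4113).
R v = -351/2*e1 - 621*e2
Answer: -4581/457*e1 + 801/914*e2


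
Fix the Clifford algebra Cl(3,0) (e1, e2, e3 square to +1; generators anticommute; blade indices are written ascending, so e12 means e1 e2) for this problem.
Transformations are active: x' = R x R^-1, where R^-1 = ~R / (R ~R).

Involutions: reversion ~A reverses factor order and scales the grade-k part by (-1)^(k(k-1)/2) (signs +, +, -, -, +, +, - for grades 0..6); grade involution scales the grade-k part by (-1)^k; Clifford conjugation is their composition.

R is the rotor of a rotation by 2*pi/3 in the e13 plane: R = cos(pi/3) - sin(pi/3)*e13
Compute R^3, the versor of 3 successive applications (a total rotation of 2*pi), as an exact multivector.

Because a rotor carries half the rotation angle, composing 3 copies of this e13-plane rotor multiplies the phase: 3*(pi/3) = pi, hence R^3 = cos(pi) - sin(pi)*e13.
cos(pi) = -1 and sin(pi) = 0, so R^3 = -1. The total rotation 2*pi is 1 full turn, so every vector returns to itself, yet the rotor is -1, on the OTHER sheet of the double cover (an odd number of 2*pi turns).
Answer: -1


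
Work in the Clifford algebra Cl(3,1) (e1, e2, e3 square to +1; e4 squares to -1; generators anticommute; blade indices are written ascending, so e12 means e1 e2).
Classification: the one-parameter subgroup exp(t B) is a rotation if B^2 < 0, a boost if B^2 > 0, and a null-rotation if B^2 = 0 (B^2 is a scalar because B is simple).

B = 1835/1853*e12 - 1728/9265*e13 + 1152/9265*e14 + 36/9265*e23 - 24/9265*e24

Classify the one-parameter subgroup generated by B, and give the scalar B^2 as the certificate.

B^2 term by term: the squares give (1835/1853)^2*(e12)^2 + (-1728/9265)^2*(e13)^2 + (1152/9265)^2*(e14)^2 + (36/9265)^2*(e23)^2 + (-24/9265)^2*(e24)^2 = 3367225/3433609*(-1) + 2985984/85840225*(-1) + 1327104/85840225*(+1) + 1296/85840225*(-1) + 576/85840225*(+1) = -1 (each basis 2-blade squares to minus the product of its generators' squares); cross terms between blades sharing an index anticommute and cancel; the commuting (index-disjoint) pairs give grade-4 terms 2*c*c'*(blade product), which cancel blade by blade — e1234: -82944/85840225 + 82944/85840225 = 0 — confirming B is simple. So B^2 = -1.
Answer: rotation, certificate B^2 = -1. Why this suffices: the scalar -1 survives any versor conjugation, so its sign alone determines the class however B is presented.


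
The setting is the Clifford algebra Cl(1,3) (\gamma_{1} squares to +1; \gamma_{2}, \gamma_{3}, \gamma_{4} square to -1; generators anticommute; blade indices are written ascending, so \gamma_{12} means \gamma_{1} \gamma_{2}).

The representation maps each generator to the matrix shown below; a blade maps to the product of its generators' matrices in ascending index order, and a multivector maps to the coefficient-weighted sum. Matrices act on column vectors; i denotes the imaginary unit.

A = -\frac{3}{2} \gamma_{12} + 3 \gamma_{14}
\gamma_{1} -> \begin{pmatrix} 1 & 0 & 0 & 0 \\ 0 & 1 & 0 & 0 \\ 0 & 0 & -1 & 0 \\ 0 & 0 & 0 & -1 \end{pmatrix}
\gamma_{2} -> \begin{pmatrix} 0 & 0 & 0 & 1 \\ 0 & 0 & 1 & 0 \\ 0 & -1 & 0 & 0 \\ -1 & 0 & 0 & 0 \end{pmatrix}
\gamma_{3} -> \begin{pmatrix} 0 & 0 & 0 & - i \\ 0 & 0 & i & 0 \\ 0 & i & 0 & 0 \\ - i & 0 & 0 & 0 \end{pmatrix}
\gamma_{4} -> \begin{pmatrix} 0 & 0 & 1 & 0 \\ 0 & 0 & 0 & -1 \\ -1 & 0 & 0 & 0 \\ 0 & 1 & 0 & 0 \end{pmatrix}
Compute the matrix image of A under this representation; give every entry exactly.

Bivector images (products of the table entries): rho(\gamma_{12}) = rho(\gamma_{1})rho(\gamma_{2}) = \begin{pmatrix} 0 & 0 & 0 & 1 \\ 0 & 0 & 1 & 0 \\ 0 & 1 & 0 & 0 \\ 1 & 0 & 0 & 0 \end{pmatrix}; rho(\gamma_{14}) = rho(\gamma_{1})rho(\gamma_{4}) = \begin{pmatrix} 0 & 0 & 1 & 0 \\ 0 & 0 & 0 & -1 \\ 1 & 0 & 0 & 0 \\ 0 & -1 & 0 & 0 \end{pmatrix}.
M = (-\frac{3}{2})*rho(\gamma_{12}) + (3)*rho(\gamma_{14}), summed entrywise:
Answer: \begin{pmatrix} 0 & 0 & 3 & - \frac{3}{2} \\ 0 & 0 & - \frac{3}{2} & -3 \\ 3 & - \frac{3}{2} & 0 & 0 \\ - \frac{3}{2} & -3 & 0 & 0 \end{pmatrix}


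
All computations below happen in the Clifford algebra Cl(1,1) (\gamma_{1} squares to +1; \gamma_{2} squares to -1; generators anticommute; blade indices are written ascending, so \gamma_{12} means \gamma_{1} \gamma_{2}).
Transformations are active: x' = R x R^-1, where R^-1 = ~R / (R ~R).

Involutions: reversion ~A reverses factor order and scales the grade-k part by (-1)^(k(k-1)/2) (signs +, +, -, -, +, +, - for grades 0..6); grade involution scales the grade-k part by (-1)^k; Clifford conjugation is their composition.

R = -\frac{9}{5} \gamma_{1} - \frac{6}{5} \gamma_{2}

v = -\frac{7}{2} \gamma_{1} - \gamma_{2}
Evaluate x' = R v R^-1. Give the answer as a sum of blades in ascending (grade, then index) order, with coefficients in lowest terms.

~R = -\frac{9}{5} \gamma_{1} - \frac{6}{5} \gamma_{2}, and R ~R = \frac{9}{5}, so R^-1 = ~R / (\frac{9}{5}).
R v = \frac{51}{10} - \frac{12}{5} \gamma_{12}
Answer: -\frac{67}{10} \gamma_{1} - \frac{29}{5} \gamma_{2}


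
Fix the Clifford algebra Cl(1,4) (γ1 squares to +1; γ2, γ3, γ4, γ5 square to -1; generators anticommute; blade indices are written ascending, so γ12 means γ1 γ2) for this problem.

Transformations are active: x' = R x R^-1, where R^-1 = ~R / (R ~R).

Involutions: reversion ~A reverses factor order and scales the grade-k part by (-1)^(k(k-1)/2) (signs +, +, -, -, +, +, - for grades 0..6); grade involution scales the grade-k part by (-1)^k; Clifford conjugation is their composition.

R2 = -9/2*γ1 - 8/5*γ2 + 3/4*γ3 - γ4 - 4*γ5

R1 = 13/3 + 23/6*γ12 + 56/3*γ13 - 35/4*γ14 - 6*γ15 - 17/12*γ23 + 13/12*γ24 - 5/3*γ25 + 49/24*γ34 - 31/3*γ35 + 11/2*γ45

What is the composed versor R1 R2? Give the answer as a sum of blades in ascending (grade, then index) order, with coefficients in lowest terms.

Distribute over the terms of R2 (each basis-blade product reordered to ascending indices, repeated generators contracted through their squares):
R1 (-9/2*γ1) = -39/2*γ1 + 69/4*γ2 + 84*γ3 - 315/8*γ4 - 27*γ5 + 51/8*γ123 - 39/8*γ124 + 15/2*γ125 - 147/16*γ134 + 93/2*γ135 - 99/4*γ145
R1 (-8/5*γ2) = 92/15*γ1 - 104/15*γ2 + 34/15*γ3 - 26/15*γ4 + 8/3*γ5 + 448/15*γ123 - 14*γ124 - 48/5*γ125 - 49/15*γ234 + 248/15*γ235 - 44/5*γ245
R1 (3/4*γ3) = -14*γ1 + 17/16*γ2 + 13/4*γ3 + 49/32*γ4 - 31/4*γ5 + 23/8*γ123 + 105/16*γ134 + 9/2*γ135 - 13/16*γ234 + 5/4*γ235 + 33/8*γ345
R1 (-γ4) = -35/4*γ1 + 13/12*γ2 + 49/24*γ3 - 13/3*γ4 - 11/2*γ5 - 23/6*γ124 - 56/3*γ134 - 6*γ145 + 17/12*γ234 - 5/3*γ245 - 31/3*γ345
R1 (-4*γ5) = -24*γ1 - 20/3*γ2 - 124/3*γ3 + 22*γ4 - 52/3*γ5 - 46/3*γ125 - 224/3*γ135 + 35*γ145 + 17/3*γ235 - 13/3*γ245 - 49/6*γ345
Summing the partial products and collecting blades:
Answer: -3607/60*γ1 + 1391/240*γ2 + 2009/40*γ3 - 10517/480*γ4 - 659/12*γ5 + 2347/60*γ123 - 545/24*γ124 - 523/30*γ125 - 511/24*γ134 - 71/3*γ135 + 17/4*γ145 - 213/80*γ234 + 469/20*γ235 - 74/5*γ245 - 115/8*γ345


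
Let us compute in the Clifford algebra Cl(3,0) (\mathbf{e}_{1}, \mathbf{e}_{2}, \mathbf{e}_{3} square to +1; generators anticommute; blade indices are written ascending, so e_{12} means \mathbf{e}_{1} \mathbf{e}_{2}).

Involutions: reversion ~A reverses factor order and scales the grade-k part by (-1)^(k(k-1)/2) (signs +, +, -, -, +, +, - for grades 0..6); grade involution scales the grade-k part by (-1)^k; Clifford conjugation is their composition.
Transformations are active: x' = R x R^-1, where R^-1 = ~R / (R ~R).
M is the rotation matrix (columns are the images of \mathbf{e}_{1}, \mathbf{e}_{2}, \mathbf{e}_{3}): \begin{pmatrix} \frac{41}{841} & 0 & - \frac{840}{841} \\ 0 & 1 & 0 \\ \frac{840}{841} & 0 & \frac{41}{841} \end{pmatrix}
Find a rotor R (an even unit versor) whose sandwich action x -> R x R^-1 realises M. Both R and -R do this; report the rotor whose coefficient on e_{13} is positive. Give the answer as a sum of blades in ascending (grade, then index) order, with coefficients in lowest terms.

Method: write R = a + b12*e_{12} + b13*e_{13} + b23*e_{23} with a^2 + b12^2 + b13^2 + b23^2 = 1 (so R^-1 = ~R). Expanding the columns R e_j ~R gives tr M = 4a^2 - 1 and, from the antisymmetric part, M21 - M12 = -4a*b12, M13 - M31 = 4a*b13, M32 - M23 = -4a*b23.
Here tr M = \frac{923}{841}, so a^2 = (1 + tr M)/4 = \frac{441}{841} and a = ±\frac{21}{29}. Taking a = \frac{21}{29}: M21 - M12 = 0, M13 - M31 = -\frac{1680}{841}, M32 - M23 = 0, giving b12 = 0, b13 = -\frac{20}{29}, b23 = 0, i.e. R = \frac{21}{29} - \frac{20}{29} e_{13}.
Its e_{13} coefficient is negative, so report the other preimage -R.
Answer: -\frac{21}{29} + \frac{20}{29} e_{13}. Sheet selection: the two-to-one cover makes ±R indistinguishable at the matrix level (trace \frac{923}{841}), so uniqueness comes from the required sign on e_{13}.


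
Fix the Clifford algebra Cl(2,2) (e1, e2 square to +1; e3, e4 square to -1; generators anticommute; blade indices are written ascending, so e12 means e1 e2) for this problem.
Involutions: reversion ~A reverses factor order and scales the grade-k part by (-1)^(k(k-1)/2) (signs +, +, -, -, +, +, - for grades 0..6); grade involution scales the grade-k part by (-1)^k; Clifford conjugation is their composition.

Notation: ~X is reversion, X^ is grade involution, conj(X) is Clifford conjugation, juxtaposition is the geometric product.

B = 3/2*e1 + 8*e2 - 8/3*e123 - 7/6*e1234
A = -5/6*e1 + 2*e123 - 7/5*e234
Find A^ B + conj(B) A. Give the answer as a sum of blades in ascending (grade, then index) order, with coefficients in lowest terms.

first term: 79/12 - 49/30*e1 + 7/3*e4 + 20/3*e12 + 16*e13 + 56/15*e14 - 47/9*e23 + 56/5*e34 - 35/36*e234 - 21/10*e1234
second term: -49/12 - 49/30*e1 + 7/3*e4 - 20/3*e12 + 16*e13 + 56/15*e14 - 7/9*e23 + 56/5*e34 - 35/36*e234 + 21/10*e1234
Answer: 5/2 - 49/15*e1 + 14/3*e4 + 32*e13 + 112/15*e14 - 6*e23 + 112/5*e34 - 35/18*e234


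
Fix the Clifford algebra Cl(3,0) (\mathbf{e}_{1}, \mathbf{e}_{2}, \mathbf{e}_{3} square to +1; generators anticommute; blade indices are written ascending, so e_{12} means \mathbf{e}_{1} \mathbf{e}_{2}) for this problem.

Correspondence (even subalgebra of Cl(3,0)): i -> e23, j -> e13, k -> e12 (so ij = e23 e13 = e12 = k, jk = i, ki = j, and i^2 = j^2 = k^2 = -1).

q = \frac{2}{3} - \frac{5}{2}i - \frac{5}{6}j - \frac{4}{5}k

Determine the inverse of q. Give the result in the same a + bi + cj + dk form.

In blades: q = \frac{2}{3} - \frac{4}{5} e_{12} - \frac{5}{6} e_{13} - \frac{5}{2} e_{23}.
With qbar = \frac{2}{3} + \frac{4}{5} e_{12} + \frac{5}{6} e_{13} + \frac{5}{2} e_{23} (scalar fixed, mapped units negated), q qbar = \frac{3613}{450} (the sum of squared coefficients), so q^-1 = qbar / (\frac{3613}{450}) = \frac{300}{3613} + \frac{360}{3613} e_{12} + \frac{375}{3613} e_{13} + \frac{1125}{3613} e_{23}; translating back:
Answer: \frac{300}{3613} + \frac{1125}{3613}i + \frac{375}{3613}j + \frac{360}{3613}k


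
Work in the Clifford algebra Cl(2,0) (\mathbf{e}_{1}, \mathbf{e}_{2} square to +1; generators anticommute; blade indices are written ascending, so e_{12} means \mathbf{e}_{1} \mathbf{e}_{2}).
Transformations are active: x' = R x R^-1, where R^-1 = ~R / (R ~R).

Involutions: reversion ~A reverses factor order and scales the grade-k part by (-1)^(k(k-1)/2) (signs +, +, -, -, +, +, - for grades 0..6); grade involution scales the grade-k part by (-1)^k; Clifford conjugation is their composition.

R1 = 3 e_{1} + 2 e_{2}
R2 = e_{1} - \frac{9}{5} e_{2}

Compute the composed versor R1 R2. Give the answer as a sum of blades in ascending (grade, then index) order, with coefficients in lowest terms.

Distribute over the terms of R1 (each basis-blade product reordered to ascending indices, repeated generators contracted through their squares):
(3 e_{1}) R2 = 3 - \frac{27}{5} e_{12}
(2 e_{2}) R2 = -\frac{18}{5} - 2 e_{12}
Summing the partial products and collecting blades:
Answer: -\frac{3}{5} - \frac{37}{5} e_{12}


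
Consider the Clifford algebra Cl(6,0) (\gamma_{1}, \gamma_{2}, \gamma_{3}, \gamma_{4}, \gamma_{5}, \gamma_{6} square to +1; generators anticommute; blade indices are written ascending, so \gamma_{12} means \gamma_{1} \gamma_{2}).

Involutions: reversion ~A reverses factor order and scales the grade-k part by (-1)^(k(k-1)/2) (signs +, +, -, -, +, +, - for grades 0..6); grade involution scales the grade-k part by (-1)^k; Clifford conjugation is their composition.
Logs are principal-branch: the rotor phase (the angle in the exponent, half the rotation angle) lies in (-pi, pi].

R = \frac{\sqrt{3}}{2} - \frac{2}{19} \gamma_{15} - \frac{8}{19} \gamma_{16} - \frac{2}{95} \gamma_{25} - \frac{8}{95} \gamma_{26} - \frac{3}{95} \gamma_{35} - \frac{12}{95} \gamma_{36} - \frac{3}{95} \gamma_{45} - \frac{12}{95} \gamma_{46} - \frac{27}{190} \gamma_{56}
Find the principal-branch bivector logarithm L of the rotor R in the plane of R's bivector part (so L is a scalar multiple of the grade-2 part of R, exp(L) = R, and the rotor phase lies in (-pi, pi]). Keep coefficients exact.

The scalar part of R is \frac{\sqrt{3}}{2}, which pins the rotor phase on the principal branch; dividing the bivector part by the sine of that phase recovers the unit plane, and L is the phase times that plane.
Concretely: cos(phase) = \frac{\sqrt{3}}{2} gives phase = ±\frac{\pi}{6}, and since phase/sin(phase) is even the sign is immaterial: L = (phase/sin(phase)) * <R>_2 = (\frac{\pi}{3}) * <R>_2.
Answer: - \frac{2 \pi}{57} \gamma_{15} - \frac{8 \pi}{57} \gamma_{16} - \frac{2 \pi}{285} \gamma_{25} - \frac{8 \pi}{285} \gamma_{26} - \frac{\pi}{95} \gamma_{35} - \frac{4 \pi}{95} \gamma_{36} - \frac{\pi}{95} \gamma_{45} - \frac{4 \pi}{95} \gamma_{46} - \frac{9 \pi}{190} \gamma_{56}


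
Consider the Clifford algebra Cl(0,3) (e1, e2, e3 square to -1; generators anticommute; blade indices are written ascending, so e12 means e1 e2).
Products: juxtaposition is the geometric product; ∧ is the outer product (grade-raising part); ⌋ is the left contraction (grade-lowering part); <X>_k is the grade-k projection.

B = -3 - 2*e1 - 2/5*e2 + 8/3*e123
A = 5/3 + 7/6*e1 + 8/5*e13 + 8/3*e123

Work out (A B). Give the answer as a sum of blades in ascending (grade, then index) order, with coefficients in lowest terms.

step 1: 40/9 - 41/6*e1 + 18/5*e2 - 16/5*e3 - 7/15*e12 - 88/15*e13 + 20/9*e23 - 656/225*e123
Answer: 40/9 - 41/6*e1 + 18/5*e2 - 16/5*e3 - 7/15*e12 - 88/15*e13 + 20/9*e23 - 656/225*e123


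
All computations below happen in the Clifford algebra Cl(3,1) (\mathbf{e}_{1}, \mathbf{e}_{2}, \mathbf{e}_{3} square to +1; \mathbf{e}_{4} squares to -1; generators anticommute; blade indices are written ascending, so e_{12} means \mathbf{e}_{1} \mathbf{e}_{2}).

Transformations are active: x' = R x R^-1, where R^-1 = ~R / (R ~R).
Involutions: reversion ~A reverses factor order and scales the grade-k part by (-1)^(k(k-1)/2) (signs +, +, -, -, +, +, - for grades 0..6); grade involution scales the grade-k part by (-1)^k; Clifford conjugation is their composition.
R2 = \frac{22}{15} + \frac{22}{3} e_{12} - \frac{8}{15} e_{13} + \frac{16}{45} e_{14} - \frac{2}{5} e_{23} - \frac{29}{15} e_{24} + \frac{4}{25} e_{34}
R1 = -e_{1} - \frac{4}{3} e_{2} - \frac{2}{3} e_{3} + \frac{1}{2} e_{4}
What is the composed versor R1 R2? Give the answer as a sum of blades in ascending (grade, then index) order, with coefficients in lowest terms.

Distribute over the terms of R1 (each basis-blade product reordered to ascending indices, repeated generators contracted through their squares):
(-e_{1}) R2 = -\frac{22}{15} e_{1} - \frac{22}{3} e_{2} + \frac{8}{15} e_{3} - \frac{16}{45} e_{4} + \frac{2}{5} e_{123} + \frac{29}{15} e_{124} - \frac{4}{25} e_{134}
(-\frac{4}{3} e_{2}) R2 = \frac{88}{9} e_{1} - \frac{88}{45} e_{2} + \frac{8}{15} e_{3} + \frac{116}{45} e_{4} - \frac{32}{45} e_{123} + \frac{64}{135} e_{124} - \frac{16}{75} e_{234}
(-\frac{2}{3} e_{3}) R2 = -\frac{16}{45} e_{1} - \frac{4}{15} e_{2} - \frac{44}{45} e_{3} - \frac{8}{75} e_{4} - \frac{44}{9} e_{123} + \frac{32}{135} e_{134} - \frac{58}{45} e_{234}
(\frac{1}{2} e_{4}) R2 = \frac{8}{45} e_{1} - \frac{29}{30} e_{2} + \frac{2}{25} e_{3} + \frac{11}{15} e_{4} + \frac{11}{3} e_{124} - \frac{4}{15} e_{134} - \frac{1}{5} e_{234}
Summing the partial products and collecting blades:
Answer: \frac{122}{15} e_{1} - \frac{947}{90} e_{2} + \frac{38}{225} e_{3} + \frac{641}{225} e_{4} - \frac{26}{5} e_{123} + \frac{164}{27} e_{124} - \frac{128}{675} e_{134} - \frac{383}{225} e_{234}


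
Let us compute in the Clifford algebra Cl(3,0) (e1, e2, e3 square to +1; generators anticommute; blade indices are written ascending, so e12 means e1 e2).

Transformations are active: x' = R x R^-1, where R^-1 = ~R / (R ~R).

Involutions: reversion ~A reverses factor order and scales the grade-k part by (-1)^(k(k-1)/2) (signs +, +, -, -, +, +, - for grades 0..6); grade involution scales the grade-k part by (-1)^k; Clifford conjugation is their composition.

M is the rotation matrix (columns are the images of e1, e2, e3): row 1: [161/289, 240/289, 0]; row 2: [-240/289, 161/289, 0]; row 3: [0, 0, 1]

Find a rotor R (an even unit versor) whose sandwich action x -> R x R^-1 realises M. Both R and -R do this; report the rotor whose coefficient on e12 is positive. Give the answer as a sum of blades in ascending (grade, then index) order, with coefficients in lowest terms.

Method: write R = a + b12*e12 + b13*e13 + b23*e23 with a^2 + b12^2 + b13^2 + b23^2 = 1 (so R^-1 = ~R). Expanding the columns R e_j ~R gives tr M = 4a^2 - 1 and, from the antisymmetric part, M21 - M12 = -4a*b12, M13 - M31 = 4a*b13, M32 - M23 = -4a*b23.
Here tr M = 611/289, so a^2 = (1 + tr M)/4 = 225/289 and a = ±15/17. Taking a = 15/17: M21 - M12 = -480/289, M13 - M31 = 0, M32 - M23 = 0, giving b12 = 8/17, b13 = 0, b23 = 0, i.e. R = 15/17 + 8/17*e12.
Its e12 coefficient is already positive.
Answer: 15/17 + 8/17*e12. Note: both R and -R realise this M (trace 611/289); the covering map identifies them, and the e12-coefficient sign is the tie-breaker.


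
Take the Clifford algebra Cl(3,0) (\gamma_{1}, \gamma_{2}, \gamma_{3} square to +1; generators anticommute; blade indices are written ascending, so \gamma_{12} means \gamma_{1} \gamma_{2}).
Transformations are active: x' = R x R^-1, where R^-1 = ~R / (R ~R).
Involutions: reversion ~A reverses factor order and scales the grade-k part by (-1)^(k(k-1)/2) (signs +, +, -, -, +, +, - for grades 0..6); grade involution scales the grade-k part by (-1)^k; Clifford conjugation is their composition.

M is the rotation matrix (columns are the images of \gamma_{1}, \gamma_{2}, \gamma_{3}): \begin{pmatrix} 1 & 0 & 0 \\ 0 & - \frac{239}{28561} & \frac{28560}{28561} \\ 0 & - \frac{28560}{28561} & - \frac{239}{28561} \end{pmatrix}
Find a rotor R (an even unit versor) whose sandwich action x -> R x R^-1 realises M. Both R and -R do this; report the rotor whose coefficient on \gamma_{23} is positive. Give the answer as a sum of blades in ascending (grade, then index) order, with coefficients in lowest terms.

Method: write R = a + b12*\gamma_{12} + b13*\gamma_{13} + b23*\gamma_{23} with a^2 + b12^2 + b13^2 + b23^2 = 1 (so R^-1 = ~R). Expanding the columns R e_j ~R gives tr M = 4a^2 - 1 and, from the antisymmetric part, M21 - M12 = -4a*b12, M13 - M31 = 4a*b13, M32 - M23 = -4a*b23.
Here tr M = \frac{28083}{28561}, so a^2 = (1 + tr M)/4 = \frac{14161}{28561} and a = ±\frac{119}{169}. Taking a = \frac{119}{169}: M21 - M12 = 0, M13 - M31 = 0, M32 - M23 = -\frac{57120}{28561}, giving b12 = 0, b13 = 0, b23 = \frac{120}{169}, i.e. R = \frac{119}{169} + \frac{120}{169} \gamma_{23}.
Its \gamma_{23} coefficient is already positive.
Answer: \frac{119}{169} + \frac{120}{169} \gamma_{23}. Sheet selection: the two-to-one cover makes ±R indistinguishable at the matrix level (trace \frac{28083}{28561}), so uniqueness comes from the required sign on \gamma_{23}.


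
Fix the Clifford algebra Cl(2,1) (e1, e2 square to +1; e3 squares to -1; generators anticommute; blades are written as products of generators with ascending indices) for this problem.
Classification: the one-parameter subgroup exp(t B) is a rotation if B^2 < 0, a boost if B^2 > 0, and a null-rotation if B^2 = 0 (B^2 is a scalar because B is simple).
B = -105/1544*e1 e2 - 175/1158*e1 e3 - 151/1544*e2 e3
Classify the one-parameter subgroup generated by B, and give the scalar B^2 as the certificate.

B^2 term by term: the squares give (-105/1544)^2*(e1 e2)^2 + (-175/1158)^2*(e1 e3)^2 + (-151/1544)^2*(e2 e3)^2 = 11025/2383936*(-1) + 30625/1340964*(+1) + 22801/2383936*(+1) = 1/36 (each basis 2-blade squares to minus the product of its generators' squares); cross terms between blades sharing an index anticommute and cancel. So B^2 = 1/36.
Answer: boost, certificate B^2 = 1/36. The class reads off the invariant scalar 1/36 directly.


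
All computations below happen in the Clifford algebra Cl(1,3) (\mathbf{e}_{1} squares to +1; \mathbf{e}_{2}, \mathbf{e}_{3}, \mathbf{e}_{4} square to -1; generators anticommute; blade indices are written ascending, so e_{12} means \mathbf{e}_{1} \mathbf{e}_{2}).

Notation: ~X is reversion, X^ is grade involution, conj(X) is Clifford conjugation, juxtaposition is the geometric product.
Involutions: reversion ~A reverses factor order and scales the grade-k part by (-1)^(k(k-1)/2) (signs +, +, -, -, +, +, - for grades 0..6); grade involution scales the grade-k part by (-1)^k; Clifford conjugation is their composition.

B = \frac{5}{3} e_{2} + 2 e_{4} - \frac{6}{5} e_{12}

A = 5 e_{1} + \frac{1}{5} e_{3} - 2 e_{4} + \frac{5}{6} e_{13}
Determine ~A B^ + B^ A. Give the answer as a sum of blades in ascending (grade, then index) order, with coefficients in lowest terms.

first term: -4 - 6 e_{2} - \frac{25}{3} e_{12} - 10 e_{14} + \frac{4}{3} e_{23} - \frac{10}{3} e_{24} - \frac{2}{5} e_{34} - \frac{733}{450} e_{123} + \frac{12}{5} e_{124} + \frac{5}{3} e_{134}
second term: -4 + 6 e_{2} + \frac{25}{3} e_{12} + 10 e_{14} + \frac{2}{3} e_{23} + \frac{10}{3} e_{24} + \frac{2}{5} e_{34} + \frac{517}{450} e_{123} + \frac{12}{5} e_{124} - \frac{5}{3} e_{134}
Answer: -8 + 2 e_{23} - \frac{12}{25} e_{123} + \frac{24}{5} e_{124}


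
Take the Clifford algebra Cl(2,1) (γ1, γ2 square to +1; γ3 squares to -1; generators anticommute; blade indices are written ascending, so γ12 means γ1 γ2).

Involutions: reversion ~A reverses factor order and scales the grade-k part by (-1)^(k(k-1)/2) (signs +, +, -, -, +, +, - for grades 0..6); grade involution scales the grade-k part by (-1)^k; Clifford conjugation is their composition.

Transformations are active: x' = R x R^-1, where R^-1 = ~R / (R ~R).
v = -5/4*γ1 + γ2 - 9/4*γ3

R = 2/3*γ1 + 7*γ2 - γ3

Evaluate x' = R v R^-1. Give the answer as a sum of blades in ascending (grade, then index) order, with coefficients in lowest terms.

~R = 2/3*γ1 + 7*γ2 - γ3, and R ~R = 436/9, so R^-1 = ~R / (436/9).
R v = 47/12 + 113/12*γ12 - 11/4*γ13 - 59/4*γ23
Answer: 148/109*γ1 + 115/872*γ2 + 1821/872*γ3


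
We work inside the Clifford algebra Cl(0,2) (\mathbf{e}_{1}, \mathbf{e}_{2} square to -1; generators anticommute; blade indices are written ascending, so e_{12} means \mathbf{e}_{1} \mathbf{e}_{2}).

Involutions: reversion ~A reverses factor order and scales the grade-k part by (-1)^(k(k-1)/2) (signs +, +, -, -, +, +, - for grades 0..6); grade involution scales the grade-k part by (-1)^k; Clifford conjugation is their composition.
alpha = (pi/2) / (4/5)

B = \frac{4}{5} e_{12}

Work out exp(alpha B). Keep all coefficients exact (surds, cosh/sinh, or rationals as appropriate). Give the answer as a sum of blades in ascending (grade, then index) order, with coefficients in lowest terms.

B^2 = (\frac{4}{5})^2*(e_{12})^2 = \frac{16}{25}*(-1) = -\frac{16}{25} (a basis 2-blade squares to minus the product of its generators' squares).
B^2 = -\frac{16}{25} — a negative square means the series sums to a rotation: l = \frac{4}{5}, alpha*l = \frac{\pi}{2}, so exp(alpha B) = cos(\frac{\pi}{2}) + (sin(\frac{\pi}{2})/(\frac{4}{5}))*B = 0 + (\frac{5}{4})*B.
Answer: e_{12}
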